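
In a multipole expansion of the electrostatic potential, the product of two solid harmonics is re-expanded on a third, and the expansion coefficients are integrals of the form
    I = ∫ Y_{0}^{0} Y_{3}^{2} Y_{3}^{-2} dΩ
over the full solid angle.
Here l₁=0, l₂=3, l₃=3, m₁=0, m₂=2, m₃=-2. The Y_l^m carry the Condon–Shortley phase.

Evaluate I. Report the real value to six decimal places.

0.282095

Checks pass: Σm=0; 6 even; l₃=3∈[3,3].
(2·0+1)(2·3+1)(2·3+1) = 49
Δ: 0! 0! 6! / 7! → 1/7
sum: t=0:+1/36 = 1/36
3j²(0 3 3; 0 0 0) = Δ·Π!·Σ² = 1/7  (sign -1)
sum: t=0:+1/120 = 1/120
3j²(0 3 3; 0 2 -2) = Δ·Π!·Σ² = 1/7  (sign -1)
combine: 4πI² = 49·1/7·1/7 = 1/1
take √, sign +1: I = 0.28209479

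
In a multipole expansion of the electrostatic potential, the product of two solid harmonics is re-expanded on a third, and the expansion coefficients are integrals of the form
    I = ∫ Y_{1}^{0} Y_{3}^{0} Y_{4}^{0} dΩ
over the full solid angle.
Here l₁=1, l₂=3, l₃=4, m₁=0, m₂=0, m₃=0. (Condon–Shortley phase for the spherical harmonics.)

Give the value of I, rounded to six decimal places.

Rules hold: Σm=0, L=8 even, 2≤4≤4.
N = 3·7·9 = 189
Δ = 0!·2!·6!/9! = 1/252
Racah Σ t=0..0: t=0:+1/36 = 1/36
⇒ 3j(1 3 4; 0 0 0)² = 4/63, sgn +1
(m-triple is (0,0,0) — same symbol as above.)
4πI² = N·(3j₀)²·(3jₘ)² = 16/21
I = +1·√(0.761905/4π) = 0.24623252

0.246233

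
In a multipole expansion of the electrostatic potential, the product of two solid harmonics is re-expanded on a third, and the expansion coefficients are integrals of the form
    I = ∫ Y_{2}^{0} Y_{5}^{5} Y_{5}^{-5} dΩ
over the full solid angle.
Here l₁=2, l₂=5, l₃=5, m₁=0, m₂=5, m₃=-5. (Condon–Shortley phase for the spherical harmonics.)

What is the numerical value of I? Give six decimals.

Checks pass: Σm=0; 12 even; l₃=5∈[3,7].
(2·2+1)(2·5+1)(2·5+1) = 605
Δ: 2! 2! 8! / 13! → 1/38610
sum: t=0:+1/2880 t=1:−1/576 t=2:+1/2880 = -1/960
3j²(2 5 5; 0 0 0) = Δ·Π!·Σ² = 10/429  (sign +1)
sum: t=2:+1/161280 = 1/161280
3j²(2 5 5; 0 5 -5) = Δ·Π!·Σ² = 15/286  (sign +1)
combine: 4πI² = 605·10/429·15/286 = 125/169
take √, sign +1: I = 0.24260890

0.242609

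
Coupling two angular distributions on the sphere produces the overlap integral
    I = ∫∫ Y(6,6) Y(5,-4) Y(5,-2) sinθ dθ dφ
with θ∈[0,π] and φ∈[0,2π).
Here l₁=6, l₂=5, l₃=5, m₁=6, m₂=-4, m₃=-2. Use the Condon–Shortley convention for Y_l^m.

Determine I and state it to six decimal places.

m-sum 0 ✓  L=16 even ✓  1≤5≤11 ✓
Π(2lᵢ+1) = 13×11×11 = 1573
triangle coeff Δ(6,5,5) = 1/28588560
Σ_t [1,5]: t=1:−1/345600 t=2:+1/13824 t=3:−1/5184 t=4:+1/13824 t=5:−1/345600 = -7/129600
(3j)²=80/7293 [(6 5 5; 0 0 0)], sign=+1
Σ_t [0,0]: t=0:+1/3110400 = 1/3110400
(3j)²=21/1105 [(6 5 5; 6 -4 -2)], sign=-1
⇒ 4πI² = 1232/3757
I = (-1)√(1232/3757/(4π)) = -0.16153991

-0.161540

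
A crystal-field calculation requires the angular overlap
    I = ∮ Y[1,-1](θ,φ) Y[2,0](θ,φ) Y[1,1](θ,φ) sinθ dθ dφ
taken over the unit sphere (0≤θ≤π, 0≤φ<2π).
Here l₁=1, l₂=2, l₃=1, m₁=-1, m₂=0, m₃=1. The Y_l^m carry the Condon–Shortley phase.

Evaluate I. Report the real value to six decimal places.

Rules hold: Σm=0, L=4 even, 1≤1≤3.
N = 3·5·3 = 45
Δ = 2!·0!·2!/5! = 1/30
Racah Σ t=1..1: t=1:−1/1 = -1/1
⇒ 3j(1 2 1; 0 0 0)² = 2/15, sgn +1
Racah Σ t=2..2: t=2:+1/4 = 1/4
⇒ 3j(1 2 1; -1 0 1)² = 1/30, sgn +1
4πI² = N·(3j₀)²·(3jₘ)² = 1/5
I = +1·√(0.2/4π) = 0.12615663

0.126157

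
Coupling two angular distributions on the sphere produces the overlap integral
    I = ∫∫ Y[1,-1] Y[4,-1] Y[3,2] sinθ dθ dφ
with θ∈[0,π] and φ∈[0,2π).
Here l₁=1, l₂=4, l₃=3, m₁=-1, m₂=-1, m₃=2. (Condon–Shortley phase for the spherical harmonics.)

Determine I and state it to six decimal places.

-0.106622

m-sum 0 ✓  L=8 even ✓  3≤3≤5 ✓
Π(2lᵢ+1) = 3×9×7 = 189
triangle coeff Δ(1,4,3) = 1/252
Σ_t [1,1]: t=1:−1/36 = -1/36
(3j)²=4/63 [(1 4 3; 0 0 0)], sign=+1
Σ_t [2,2]: t=2:+1/240 = 1/240
(3j)²=1/84 [(1 4 3; -1 -1 2)], sign=-1
⇒ 4πI² = 1/7
I = (-1)√(1/7/(4π)) = -0.10662181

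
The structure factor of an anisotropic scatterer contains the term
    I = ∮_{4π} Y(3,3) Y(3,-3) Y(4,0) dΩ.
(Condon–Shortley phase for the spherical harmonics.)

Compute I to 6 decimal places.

-0.076935

m-sum 0 ✓  L=10 even ✓  0≤4≤6 ✓
Π(2lᵢ+1) = 7×7×9 = 441
triangle coeff Δ(3,3,4) = 1/34650
Σ_t [0,2]: t=0:+1/72 t=1:−1/16 t=2:+1/72 = -5/144
(3j)²=2/77 [(3 3 4; 0 0 0)], sign=-1
Σ_t [0,0]: t=0:+1/1152 = 1/1152
(3j)²=1/154 [(3 3 4; 3 -3 0)], sign=+1
⇒ 4πI² = 9/121
I = (-1)√(9/121/(4π)) = -0.07693494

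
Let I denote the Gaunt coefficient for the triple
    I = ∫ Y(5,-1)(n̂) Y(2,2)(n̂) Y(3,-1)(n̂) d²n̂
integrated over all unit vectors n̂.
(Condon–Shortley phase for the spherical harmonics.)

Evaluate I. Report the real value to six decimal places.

-0.092802

Rules hold: Σm=0, L=10 even, 3≤3≤7.
N = 11·5·7 = 385
Δ = 4!·6!·0!/11! = 1/2310
Racah Σ t=2..2: t=2:+1/144 = 1/144
⇒ 3j(5 2 3; 0 0 0)² = 10/231, sgn -1
Racah Σ t=4..4: t=4:+1/1152 = 1/1152
⇒ 3j(5 2 3; -1 2 -1)² = 1/154, sgn +1
4πI² = N·(3j₀)²·(3jₘ)² = 25/231
I = -1·√(0.108225/4π) = -0.09280237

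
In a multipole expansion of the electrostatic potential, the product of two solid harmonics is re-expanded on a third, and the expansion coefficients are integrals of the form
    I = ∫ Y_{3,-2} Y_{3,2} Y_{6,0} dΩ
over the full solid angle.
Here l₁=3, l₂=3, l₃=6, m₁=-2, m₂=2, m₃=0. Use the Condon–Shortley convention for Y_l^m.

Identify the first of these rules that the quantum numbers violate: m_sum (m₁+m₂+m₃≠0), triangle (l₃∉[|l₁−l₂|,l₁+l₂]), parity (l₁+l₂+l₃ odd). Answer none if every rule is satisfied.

m₁+m₂+m₃ = -2 + 2 + 0 = 0  ✓
triangle: |3−3|=0 ≤ l₃=6 ≤ 3+3=6  ✓
parity: l₁+l₂+l₃ = 12 is even  ✓

none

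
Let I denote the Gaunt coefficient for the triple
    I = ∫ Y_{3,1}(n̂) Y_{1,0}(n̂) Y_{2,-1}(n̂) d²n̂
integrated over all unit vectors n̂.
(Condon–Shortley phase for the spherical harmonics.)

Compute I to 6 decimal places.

-0.233597

Rules hold: Σm=0, L=6 even, 2≤2≤4.
N = 7·3·5 = 105
Δ = 2!·4!·0!/7! = 1/105
Racah Σ t=1..1: t=1:−1/4 = -1/4
⇒ 3j(3 1 2; 0 0 0)² = 3/35, sgn -1
Racah Σ t=1..1: t=1:−1/6 = -1/6
⇒ 3j(3 1 2; 1 0 -1)² = 8/105, sgn +1
4πI² = N·(3j₀)²·(3jₘ)² = 24/35
I = -1·√(0.685714/4π) = -0.23359668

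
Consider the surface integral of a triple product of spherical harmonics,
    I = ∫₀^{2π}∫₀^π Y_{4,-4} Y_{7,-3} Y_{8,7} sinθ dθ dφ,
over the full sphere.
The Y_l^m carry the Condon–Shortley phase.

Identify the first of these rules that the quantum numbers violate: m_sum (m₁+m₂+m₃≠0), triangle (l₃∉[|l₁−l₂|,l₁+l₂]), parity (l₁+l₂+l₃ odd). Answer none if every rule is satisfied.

parity

m₁+m₂+m₃ = -4 − 3 + 7 = 0  ✓
triangle: |4−7|=3 ≤ l₃=8 ≤ 4+7=11  ✓
parity: l₁+l₂+l₃ = 19 is odd  ✗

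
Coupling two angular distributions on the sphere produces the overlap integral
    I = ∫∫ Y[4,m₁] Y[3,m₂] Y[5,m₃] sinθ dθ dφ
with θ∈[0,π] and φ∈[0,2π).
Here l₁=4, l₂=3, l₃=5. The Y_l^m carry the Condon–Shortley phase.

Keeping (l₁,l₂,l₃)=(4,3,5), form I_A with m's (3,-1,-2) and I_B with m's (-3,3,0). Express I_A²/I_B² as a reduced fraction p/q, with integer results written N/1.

Shared (l₁,l₂,l₃)=(4,3,5): N and (l;000)² cancel in I_A²/I_B².
A: Δ = 2!·6!·4!/13! = 1/180180; Racah Σ t=0..1: t=0:+1/960 t=1:−1/4320 = 7/8640; ⇒ 3j(4 3 5; 3 -1 -2)² = 343/12870, sgn -1
B: Δ = 2!·6!·4!/13! = 1/180180; Racah Σ t=2..2: t=2:+1/5760 = 1/5760; ⇒ 3j(4 3 5; -3 3 0)² = 5/572, sgn -1
I_A²/I_B² = (343/12870)/(5/572) = 686/225

686/225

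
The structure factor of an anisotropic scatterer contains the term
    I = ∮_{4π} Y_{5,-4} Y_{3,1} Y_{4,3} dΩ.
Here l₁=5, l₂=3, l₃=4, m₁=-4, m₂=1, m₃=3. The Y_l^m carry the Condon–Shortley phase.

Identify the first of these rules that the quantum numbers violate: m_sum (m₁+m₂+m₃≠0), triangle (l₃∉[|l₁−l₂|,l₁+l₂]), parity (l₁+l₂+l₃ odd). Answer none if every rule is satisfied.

m₁+m₂+m₃ = -4 + 1 + 3 = 0  ✓
triangle: |5−3|=2 ≤ l₃=4 ≤ 5+3=8  ✓
parity: l₁+l₂+l₃ = 12 is even  ✓

none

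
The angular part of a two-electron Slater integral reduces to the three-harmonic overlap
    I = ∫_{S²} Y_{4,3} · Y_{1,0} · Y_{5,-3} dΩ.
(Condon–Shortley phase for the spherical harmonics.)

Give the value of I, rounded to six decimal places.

-0.196426

Checks pass: Σm=0; 10 even; l₃=5∈[3,5].
(2·4+1)(2·1+1)(2·5+1) = 297
Δ: 0! 8! 2! / 11! → 1/495
sum: t=0:+1/576 = 1/576
3j²(4 1 5; 0 0 0) = Δ·Π!·Σ² = 5/99  (sign -1)
sum: t=0:+1/5040 = 1/5040
3j²(4 1 5; 3 0 -3) = Δ·Π!·Σ² = 16/495  (sign +1)
combine: 4πI² = 297·5/99·16/495 = 16/33
take √, sign -1: I = -0.19642560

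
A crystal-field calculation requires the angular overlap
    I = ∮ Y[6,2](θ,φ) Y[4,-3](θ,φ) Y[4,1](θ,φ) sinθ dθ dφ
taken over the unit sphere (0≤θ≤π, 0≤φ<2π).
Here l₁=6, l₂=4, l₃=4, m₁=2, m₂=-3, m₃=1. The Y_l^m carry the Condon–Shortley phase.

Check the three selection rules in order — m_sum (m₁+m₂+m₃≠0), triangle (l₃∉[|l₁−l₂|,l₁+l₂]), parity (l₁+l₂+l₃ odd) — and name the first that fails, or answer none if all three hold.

m₁+m₂+m₃ = 2 − 3 + 1 = 0  ✓
triangle: |6−4|=2 ≤ l₃=4 ≤ 6+4=10  ✓
parity: l₁+l₂+l₃ = 14 is even  ✓

none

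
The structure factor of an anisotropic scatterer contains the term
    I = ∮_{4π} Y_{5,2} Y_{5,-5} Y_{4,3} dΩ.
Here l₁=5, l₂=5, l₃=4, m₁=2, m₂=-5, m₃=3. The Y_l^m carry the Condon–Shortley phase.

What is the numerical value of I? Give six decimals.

0.140629

Checks pass: Σm=0; 14 even; l₃=4∈[0,10].
(2·5+1)(2·5+1)(2·4+1) = 1089
Δ: 6! 4! 4! / 15! → 1/3153150
sum: t=1:−1/69120 t=2:+1/1728 t=3:−1/576 t=4:+1/1728 t=5:−1/69120 = -7/11520
3j²(5 5 4; 0 0 0) = Δ·Π!·Σ² = 2/143  (sign -1)
sum: t=0:+1/103680 = 1/103680
3j²(5 5 4; 2 -5 3) = Δ·Π!·Σ² = 7/429  (sign -1)
combine: 4πI² = 1089·2/143·7/429 = 42/169
take √, sign +1: I = 0.14062948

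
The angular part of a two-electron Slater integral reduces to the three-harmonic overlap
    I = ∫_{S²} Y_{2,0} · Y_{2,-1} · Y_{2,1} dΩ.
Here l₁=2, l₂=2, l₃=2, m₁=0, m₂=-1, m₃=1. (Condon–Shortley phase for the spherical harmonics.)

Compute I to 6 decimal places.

-0.090112

Rules hold: Σm=0, L=6 even, 0≤2≤4.
N = 5·5·5 = 125
Δ = 2!·2!·2!/7! = 1/630
Racah Σ t=0..2: t=0:+1/8 t=1:−1/1 t=2:+1/8 = -3/4
⇒ 3j(2 2 2; 0 0 0)² = 2/35, sgn -1
Racah Σ t=0..1: t=0:+1/4 t=1:−1/2 = -1/4
⇒ 3j(2 2 2; 0 -1 1)² = 1/70, sgn +1
4πI² = N·(3j₀)²·(3jₘ)² = 5/49
I = -1·√(0.102041/4π) = -0.09011188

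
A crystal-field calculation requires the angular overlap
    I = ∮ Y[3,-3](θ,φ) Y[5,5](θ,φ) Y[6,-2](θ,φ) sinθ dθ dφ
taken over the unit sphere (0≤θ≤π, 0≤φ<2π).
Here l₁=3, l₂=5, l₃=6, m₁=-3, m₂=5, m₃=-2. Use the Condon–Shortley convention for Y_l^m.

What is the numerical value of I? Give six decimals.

m-sum 0 ✓  L=14 even ✓  2≤6≤8 ✓
Π(2lᵢ+1) = 7×11×13 = 1001
triangle coeff Δ(3,5,6) = 1/675675
Σ_t [0,2]: t=0:+1/8640 t=1:−1/2304 t=2:+1/8640 = -7/34560
(3j)²=7/429 [(3 5 6; 0 0 0)], sign=-1
Σ_t [2,2]: t=2:+1/1935360 = 1/1935360
(3j)²=1/1001 [(3 5 6; -3 5 -2)], sign=+1
⇒ 4πI² = 7/429
I = (-1)√(7/429/(4π)) = -0.03603425

-0.036034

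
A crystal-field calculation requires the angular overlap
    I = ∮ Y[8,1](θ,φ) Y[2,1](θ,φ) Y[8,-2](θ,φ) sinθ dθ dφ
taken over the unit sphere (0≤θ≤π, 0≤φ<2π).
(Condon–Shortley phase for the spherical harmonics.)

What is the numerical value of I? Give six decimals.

Checks pass: Σm=0; 18 even; l₃=8∈[6,10].
(2·8+1)(2·2+1)(2·8+1) = 1445
Δ: 2! 14! 2! / 19! → 1/348840
sum: t=0:+1/116121600 t=1:−1/25401600 t=2:+1/116121600 = -1/45158400
3j²(8 2 8; 0 0 0) = Δ·Π!·Σ² = 24/1615  (sign -1)
sum: t=1:−1/58060800 t=2:+1/87091200 = -1/174182400
3j²(8 2 8; 1 1 -2) = Δ·Π!·Σ² = 7/2584  (sign -1)
combine: 4πI² = 1445·24/1615·7/2584 = 21/361
take √, sign +1: I = 0.06803793

0.068038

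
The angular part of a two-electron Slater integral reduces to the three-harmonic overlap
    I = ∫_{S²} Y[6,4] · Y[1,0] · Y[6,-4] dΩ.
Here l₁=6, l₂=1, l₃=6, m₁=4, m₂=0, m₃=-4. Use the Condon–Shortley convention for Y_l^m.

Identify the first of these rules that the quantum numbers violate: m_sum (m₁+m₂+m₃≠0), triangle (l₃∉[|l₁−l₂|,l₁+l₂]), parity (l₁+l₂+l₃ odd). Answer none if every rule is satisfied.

parity

Σmᵢ = 0  ✓
l₃∈[|l₁−l₂|,l₁+l₂]=[5,7], have l₃=6  ✓
Σlᵢ = 13 ⇒ odd  ✗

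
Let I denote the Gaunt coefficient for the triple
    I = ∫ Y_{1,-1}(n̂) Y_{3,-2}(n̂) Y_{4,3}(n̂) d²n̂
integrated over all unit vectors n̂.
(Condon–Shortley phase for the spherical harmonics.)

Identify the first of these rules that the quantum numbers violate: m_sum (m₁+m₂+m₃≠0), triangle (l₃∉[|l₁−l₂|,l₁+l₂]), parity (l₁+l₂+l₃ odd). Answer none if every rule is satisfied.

Σmᵢ = 0  ✓
l₃∈[|l₁−l₂|,l₁+l₂]=[2,4], have l₃=4  ✓
Σlᵢ = 8 ⇒ even  ✓

none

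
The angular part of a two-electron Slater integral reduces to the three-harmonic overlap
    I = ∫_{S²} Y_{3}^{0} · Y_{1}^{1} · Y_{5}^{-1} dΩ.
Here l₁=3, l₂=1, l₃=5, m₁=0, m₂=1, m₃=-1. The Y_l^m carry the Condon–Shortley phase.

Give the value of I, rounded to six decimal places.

triangle: need 2≤l₃≤4, have 5; I=0

0.000000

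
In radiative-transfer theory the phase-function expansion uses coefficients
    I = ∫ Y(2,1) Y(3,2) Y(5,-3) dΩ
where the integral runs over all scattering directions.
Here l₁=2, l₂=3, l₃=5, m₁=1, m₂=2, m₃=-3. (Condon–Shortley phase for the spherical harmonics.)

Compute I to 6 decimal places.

Rules hold: Σm=0, L=10 even, 1≤5≤5.
N = 5·7·11 = 385
Δ = 0!·4!·6!/11! = 1/2310
Racah Σ t=0..0: t=0:+1/144 = 1/144
⇒ 3j(2 3 5; 0 0 0)² = 10/231, sgn -1
Racah Σ t=0..0: t=0:+1/720 = 1/720
⇒ 3j(2 3 5; 1 2 -3)² = 8/165, sgn +1
4πI² = N·(3j₀)²·(3jₘ)² = 80/99
I = -1·√(0.808081/4π) = -0.25358436

-0.253584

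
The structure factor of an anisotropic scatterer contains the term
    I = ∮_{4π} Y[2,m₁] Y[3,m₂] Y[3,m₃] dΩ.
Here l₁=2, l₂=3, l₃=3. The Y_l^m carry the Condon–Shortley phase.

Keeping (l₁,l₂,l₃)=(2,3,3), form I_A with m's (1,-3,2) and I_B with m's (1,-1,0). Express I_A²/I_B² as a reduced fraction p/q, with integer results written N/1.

25/2

Shared (l₁,l₂,l₃)=(2,3,3): N and (l;000)² cancel in I_A²/I_B².
A: Δ = 2!·2!·4!/9! = 1/3780; Racah Σ t=0..0: t=0:+1/48 = 1/48; ⇒ 3j(2 3 3; 1 -3 2)² = 5/84, sgn -1
B: Δ = 2!·2!·4!/9! = 1/3780; Racah Σ t=0..1: t=0:+1/8 t=1:−1/12 = 1/24; ⇒ 3j(2 3 3; 1 -1 0)² = 1/210, sgn -1
I_A²/I_B² = (5/84)/(1/210) = 25/2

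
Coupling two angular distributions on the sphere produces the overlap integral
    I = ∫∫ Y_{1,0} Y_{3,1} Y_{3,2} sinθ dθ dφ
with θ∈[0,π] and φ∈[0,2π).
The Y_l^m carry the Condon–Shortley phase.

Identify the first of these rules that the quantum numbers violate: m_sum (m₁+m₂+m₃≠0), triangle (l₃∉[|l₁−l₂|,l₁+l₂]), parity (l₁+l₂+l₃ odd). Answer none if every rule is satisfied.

m_sum

Σmᵢ = 3  ✗
l₃∈[|l₁−l₂|,l₁+l₂]=[2,4], have l₃=3
Σlᵢ = 7 ⇒ odd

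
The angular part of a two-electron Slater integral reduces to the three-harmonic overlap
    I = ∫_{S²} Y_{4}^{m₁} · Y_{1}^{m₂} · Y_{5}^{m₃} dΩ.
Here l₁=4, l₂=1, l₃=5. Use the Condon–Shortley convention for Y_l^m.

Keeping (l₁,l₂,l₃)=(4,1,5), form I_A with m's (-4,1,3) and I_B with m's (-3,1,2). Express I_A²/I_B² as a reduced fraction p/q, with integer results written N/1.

l's match ⇒ only the (l;m) 3-j factors differ between A and B.
A: triangle coeff Δ(4,1,5) = 1/495; Σ_t [0,0]: t=0:+1/80640 = 1/80640; (3j)²=1/495 [(4 1 5; -4 1 3)], sign=+1
B: triangle coeff Δ(4,1,5) = 1/495; Σ_t [0,0]: t=0:+1/10080 = 1/10080; (3j)²=1/165 [(4 1 5; -3 1 2)], sign=-1
I_A²/I_B² = (1/495)/(1/165) = 1/3

1/3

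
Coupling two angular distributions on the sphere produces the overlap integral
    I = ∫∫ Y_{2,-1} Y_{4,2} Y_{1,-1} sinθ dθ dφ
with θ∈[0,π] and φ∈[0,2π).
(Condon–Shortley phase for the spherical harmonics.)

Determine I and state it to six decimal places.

0.000000

triangle: need 2≤l₃≤6, have 1; I=0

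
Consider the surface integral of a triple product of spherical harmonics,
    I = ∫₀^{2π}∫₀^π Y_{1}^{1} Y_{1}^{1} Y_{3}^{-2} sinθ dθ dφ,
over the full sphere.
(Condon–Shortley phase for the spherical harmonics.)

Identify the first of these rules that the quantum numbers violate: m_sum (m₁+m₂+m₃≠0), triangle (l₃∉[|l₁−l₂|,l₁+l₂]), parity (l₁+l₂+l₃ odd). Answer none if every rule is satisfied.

triangle

Σmᵢ = 0  ✓
l₃∈[|l₁−l₂|,l₁+l₂]=[0,2], have l₃=3  ✗
Σlᵢ = 5 ⇒ odd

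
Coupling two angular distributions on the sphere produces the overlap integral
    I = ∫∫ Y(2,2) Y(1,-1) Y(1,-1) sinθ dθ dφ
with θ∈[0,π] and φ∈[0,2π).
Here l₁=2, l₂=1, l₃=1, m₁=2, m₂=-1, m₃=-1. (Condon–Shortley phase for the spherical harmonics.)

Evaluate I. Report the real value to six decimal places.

0.309019

Rules hold: Σm=0, L=4 even, 1≤1≤3.
N = 5·3·3 = 45
Δ = 2!·2!·0!/5! = 1/30
Racah Σ t=1..1: t=1:−1/1 = -1/1
⇒ 3j(2 1 1; 0 0 0)² = 2/15, sgn +1
Racah Σ t=0..0: t=0:+1/4 = 1/4
⇒ 3j(2 1 1; 2 -1 -1)² = 1/5, sgn +1
4πI² = N·(3j₀)²·(3jₘ)² = 6/5
I = +1·√(1.2/4π) = 0.30901936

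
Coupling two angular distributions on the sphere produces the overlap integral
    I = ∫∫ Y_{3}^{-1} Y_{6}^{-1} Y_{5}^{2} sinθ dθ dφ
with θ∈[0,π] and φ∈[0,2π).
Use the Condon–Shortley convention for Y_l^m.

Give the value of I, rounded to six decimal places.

0.080575

m-sum 0 ✓  L=14 even ✓  3≤5≤9 ✓
Π(2lᵢ+1) = 7×13×11 = 1001
triangle coeff Δ(3,6,5) = 1/675675
Σ_t [1,3]: t=1:−1/8640 t=2:+1/2304 t=3:−1/8640 = 7/34560
(3j)²=7/429 [(3 6 5; 0 0 0)], sign=-1
Σ_t [2,4]: t=2:+1/5760 t=3:−1/8640 t=4:+1/241920 = 1/16128
(3j)²=5/1001 [(3 6 5; -1 -1 2)], sign=-1
⇒ 4πI² = 35/429
I = (+1)√(35/429/(4π)) = 0.08057502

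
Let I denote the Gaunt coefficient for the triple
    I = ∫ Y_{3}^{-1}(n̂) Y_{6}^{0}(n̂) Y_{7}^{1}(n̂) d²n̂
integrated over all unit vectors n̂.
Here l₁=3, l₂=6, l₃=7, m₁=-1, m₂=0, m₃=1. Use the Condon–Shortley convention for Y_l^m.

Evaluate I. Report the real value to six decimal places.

Rules hold: Σm=0, L=16 even, 3≤7≤9.
N = 7·13·15 = 1365
Δ = 2!·4!·10!/17! = 1/2042040
Racah Σ t=0..2: t=0:+1/207360 t=1:−1/57600 t=2:+1/207360 = -1/129600
⇒ 3j(3 6 7; 0 0 0)² = 168/12155, sgn +1
Racah Σ t=0..2: t=0:+1/829440 t=1:−1/86400 t=2:+1/138240 = -13/4147200
⇒ 3j(3 6 7; -1 0 1)² = 13/3740, sgn -1
4πI² = N·(3j₀)²·(3jₘ)² = 11466/174845
I = -1·√(0.0655781/4π) = -0.07223945

-0.072239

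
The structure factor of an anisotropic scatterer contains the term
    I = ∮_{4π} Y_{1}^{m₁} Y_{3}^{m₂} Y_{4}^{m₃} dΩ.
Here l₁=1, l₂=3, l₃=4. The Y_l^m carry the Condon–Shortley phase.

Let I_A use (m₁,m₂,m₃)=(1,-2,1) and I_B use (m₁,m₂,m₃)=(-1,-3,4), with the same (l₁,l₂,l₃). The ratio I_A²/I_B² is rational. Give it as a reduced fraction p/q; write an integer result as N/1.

3/28

l's match ⇒ only the (l;m) 3-j factors differ between A and B.
A: triangle coeff Δ(1,3,4) = 1/252; Σ_t [0,0]: t=0:+1/240 = 1/240; (3j)²=1/84 [(1 3 4; 1 -2 1)], sign=-1
B: triangle coeff Δ(1,3,4) = 1/252; Σ_t [0,0]: t=0:+1/1440 = 1/1440; (3j)²=1/9 [(1 3 4; -1 -3 4)], sign=+1
I_A²/I_B² = (1/84)/(1/9) = 3/28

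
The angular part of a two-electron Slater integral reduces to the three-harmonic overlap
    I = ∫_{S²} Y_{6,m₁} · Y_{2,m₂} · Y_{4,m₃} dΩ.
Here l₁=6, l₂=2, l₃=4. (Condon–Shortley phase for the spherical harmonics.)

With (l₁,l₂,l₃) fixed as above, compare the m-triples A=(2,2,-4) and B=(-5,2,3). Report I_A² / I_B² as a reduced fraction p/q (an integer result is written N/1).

Same 6,2,4: normalisation and zero-m 3j drop out of the ratio.
A: Δ: 4! 8! 0! / 13! → 1/6435; sum: t=4:+1/967680 = 1/967680; 3j²(6 2 4; 2 2 -4) = Δ·Π!·Σ² = 1/6435  (sign +1)
B: Δ: 4! 8! 0! / 13! → 1/6435; sum: t=4:+1/120960 = 1/120960; 3j²(6 2 4; -5 2 3) = Δ·Π!·Σ² = 2/39  (sign -1)
I_A²/I_B² = (1/6435)/(2/39) = 1/330

1/330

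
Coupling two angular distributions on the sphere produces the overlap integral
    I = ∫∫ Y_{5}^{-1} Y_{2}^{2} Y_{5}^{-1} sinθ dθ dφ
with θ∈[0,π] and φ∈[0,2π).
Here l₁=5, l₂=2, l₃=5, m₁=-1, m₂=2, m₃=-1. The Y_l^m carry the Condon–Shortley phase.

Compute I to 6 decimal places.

Rules hold: Σm=0, L=12 even, 3≤5≤7.
N = 11·5·11 = 605
Δ = 2!·8!·2!/13! = 1/38610
Racah Σ t=0..2: t=0:+1/2880 t=1:−1/576 t=2:+1/2880 = -1/960
⇒ 3j(5 2 5; 0 0 0)² = 10/429, sgn +1
Racah Σ t=2..2: t=2:+1/2304 = 1/2304
⇒ 3j(5 2 5; -1 2 -1)² = 5/143, sgn +1
4πI² = N·(3j₀)²·(3jₘ)² = 250/507
I = +1·√(0.493097/4π) = 0.19808933

0.198089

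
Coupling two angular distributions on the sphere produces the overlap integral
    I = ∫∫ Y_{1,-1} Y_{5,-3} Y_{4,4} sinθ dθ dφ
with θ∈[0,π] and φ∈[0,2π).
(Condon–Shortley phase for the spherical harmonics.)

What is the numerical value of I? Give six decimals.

Rules hold: Σm=0, L=10 even, 4≤4≤6.
N = 3·11·9 = 297
Δ = 2!·0!·8!/11! = 1/495
Racah Σ t=1..1: t=1:−1/576 = -1/576
⇒ 3j(1 5 4; 0 0 0)² = 5/99, sgn -1
Racah Σ t=2..2: t=2:+1/80640 = 1/80640
⇒ 3j(1 5 4; -1 -3 4)² = 1/495, sgn +1
4πI² = N·(3j₀)²·(3jₘ)² = 1/33
I = -1·√(0.030303/4π) = -0.04910640

-0.049106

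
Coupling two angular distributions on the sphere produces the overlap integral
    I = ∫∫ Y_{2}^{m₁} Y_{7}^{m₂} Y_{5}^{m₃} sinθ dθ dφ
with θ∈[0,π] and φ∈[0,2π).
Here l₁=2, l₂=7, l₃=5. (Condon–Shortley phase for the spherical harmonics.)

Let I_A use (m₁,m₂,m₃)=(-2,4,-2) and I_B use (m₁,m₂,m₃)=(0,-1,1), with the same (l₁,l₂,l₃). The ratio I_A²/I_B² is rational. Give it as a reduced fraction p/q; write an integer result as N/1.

11/14

Same 2,7,5: normalisation and zero-m 3j drop out of the ratio.
A: Δ: 4! 0! 10! / 15! → 1/15015; sum: t=4:+1/725760 = 1/725760; 3j²(2 7 5; -2 4 -2) = Δ·Π!·Σ² = 2/91  (sign -1)
B: Δ: 4! 0! 10! / 15! → 1/15015; sum: t=2:+1/69120 = 1/69120; 3j²(2 7 5; 0 -1 1) = Δ·Π!·Σ² = 4/143  (sign +1)
I_A²/I_B² = (2/91)/(4/143) = 11/14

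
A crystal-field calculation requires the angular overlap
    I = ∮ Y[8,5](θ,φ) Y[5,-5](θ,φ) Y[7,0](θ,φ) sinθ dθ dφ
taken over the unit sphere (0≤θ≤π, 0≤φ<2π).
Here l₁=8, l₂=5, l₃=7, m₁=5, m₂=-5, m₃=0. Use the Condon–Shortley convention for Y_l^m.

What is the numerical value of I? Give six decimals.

Checks pass: Σm=0; 20 even; l₃=7∈[3,13].
(2·8+1)(2·5+1)(2·7+1) = 2805
Δ: 6! 10! 4! / 21! → 1/814773960
sum: t=1:−1/87091200 t=2:+1/4976640 t=3:−1/2073600 t=4:+1/4976640 t=5:−1/87091200 = -1/9676800
3j²(8 5 7; 0 0 0) = Δ·Π!·Σ² = 360/46189  (sign +1)
sum: t=0:+1/522547200 = 1/522547200
3j²(8 5 7; 5 -5 0) = Δ·Π!·Σ² = 5/323  (sign -1)
combine: 4πI² = 2805·360/46189·5/323 = 27000/79781
take √, sign -1: I = -0.16410704

-0.164107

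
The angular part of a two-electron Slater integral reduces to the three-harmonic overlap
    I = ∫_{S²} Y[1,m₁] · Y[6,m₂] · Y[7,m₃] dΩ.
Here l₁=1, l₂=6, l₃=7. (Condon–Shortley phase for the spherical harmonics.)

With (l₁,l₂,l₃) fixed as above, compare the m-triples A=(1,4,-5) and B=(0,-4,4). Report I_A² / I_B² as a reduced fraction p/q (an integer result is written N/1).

l's match ⇒ only the (l;m) 3-j factors differ between A and B.
A: triangle coeff Δ(1,6,7) = 1/1365; Σ_t [0,0]: t=0:+1/14515200 = 1/14515200; (3j)²=22/455 [(1 6 7; 1 4 -5)], sign=+1
B: triangle coeff Δ(1,6,7) = 1/1365; Σ_t [0,0]: t=0:+1/7257600 = 1/7257600; (3j)²=11/455 [(1 6 7; 0 -4 4)], sign=-1
I_A²/I_B² = (22/455)/(11/455) = 2/1

2/1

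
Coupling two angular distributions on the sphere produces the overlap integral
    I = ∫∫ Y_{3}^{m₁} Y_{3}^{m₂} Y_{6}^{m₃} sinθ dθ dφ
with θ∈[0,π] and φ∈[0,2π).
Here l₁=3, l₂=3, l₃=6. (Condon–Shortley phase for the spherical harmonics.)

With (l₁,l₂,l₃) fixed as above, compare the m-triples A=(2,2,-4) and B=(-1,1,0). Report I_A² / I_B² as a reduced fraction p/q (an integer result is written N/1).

Same 3,3,6: normalisation and zero-m 3j drop out of the ratio.
A: Δ: 0! 6! 6! / 13! → 1/12012; sum: t=0:+1/14400 = 1/14400; 3j²(3 3 6; 2 2 -4) = Δ·Π!·Σ² = 6/143  (sign +1)
B: Δ: 0! 6! 6! / 13! → 1/12012; sum: t=0:+1/2304 = 1/2304; 3j²(3 3 6; -1 1 0) = Δ·Π!·Σ² = 75/4004  (sign +1)
I_A²/I_B² = (6/143)/(75/4004) = 56/25

56/25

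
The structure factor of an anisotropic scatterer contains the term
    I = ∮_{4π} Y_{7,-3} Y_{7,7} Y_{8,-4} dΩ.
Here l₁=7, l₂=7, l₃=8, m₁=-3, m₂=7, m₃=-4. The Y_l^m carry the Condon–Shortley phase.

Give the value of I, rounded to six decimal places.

-0.161199

Checks pass: Σm=0; 22 even; l₃=8∈[0,14].
(2·7+1)(2·7+1)(2·8+1) = 3825
Δ: 6! 8! 8! / 23! → 1/22086194130
sum: t=0:+1/18289152000 t=1:−1/248832000 t=2:+1/24883200 t=3:−1/11943936 t=4:+1/24883200 t=5:−1/248832000 t=6:+1/18289152000 = -11/975421440
3j²(7 7 8; 0 0 0) = Δ·Π!·Σ² = 1750/289731  (sign -1)
sum: t=6:+1/16721510400 = 1/16721510400
3j²(7 7 8; -3 7 -4) = Δ·Π!·Σ² = 105/7429  (sign +1)
combine: 4πI² = 3825·1750/289731·105/7429 = 13781250/42204149
take √, sign -1: I = -0.16119880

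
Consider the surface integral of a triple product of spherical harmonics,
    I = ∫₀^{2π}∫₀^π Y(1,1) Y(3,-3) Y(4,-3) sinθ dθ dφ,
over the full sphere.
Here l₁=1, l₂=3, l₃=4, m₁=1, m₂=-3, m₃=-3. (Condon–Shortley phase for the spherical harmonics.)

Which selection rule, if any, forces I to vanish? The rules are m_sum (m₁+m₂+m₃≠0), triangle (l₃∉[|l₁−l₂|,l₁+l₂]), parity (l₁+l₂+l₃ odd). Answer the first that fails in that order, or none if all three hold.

m₁+m₂+m₃ = 1 − 3 − 3 = -5  ✗
triangle: |1−3|=2 ≤ l₃=4 ≤ 1+3=4
parity: l₁+l₂+l₃ = 8 is even

m_sum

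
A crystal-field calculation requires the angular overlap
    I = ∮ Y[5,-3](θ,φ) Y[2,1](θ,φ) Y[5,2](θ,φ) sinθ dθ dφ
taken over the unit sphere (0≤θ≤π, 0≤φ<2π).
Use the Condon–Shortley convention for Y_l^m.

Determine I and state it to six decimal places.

-0.161739

m-sum 0 ✓  L=12 even ✓  3≤5≤7 ✓
Π(2lᵢ+1) = 11×5×11 = 605
triangle coeff Δ(5,2,5) = 1/38610
Σ_t [0,2]: t=0:+1/2880 t=1:−1/576 t=2:+1/2880 = -1/960
(3j)²=10/429 [(5 2 5; 0 0 0)], sign=+1
Σ_t [1,2]: t=1:−1/10080 t=2:+1/2880 = 1/4032
(3j)²=10/429 [(5 2 5; -3 1 2)], sign=-1
⇒ 4πI² = 500/1521
I = (-1)√(500/1521/(4π)) = -0.16173926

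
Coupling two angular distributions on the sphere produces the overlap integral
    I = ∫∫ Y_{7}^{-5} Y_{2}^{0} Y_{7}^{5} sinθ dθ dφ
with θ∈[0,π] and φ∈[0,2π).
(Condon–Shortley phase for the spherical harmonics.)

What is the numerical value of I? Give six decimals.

0.054230

Checks pass: Σm=0; 16 even; l₃=7∈[5,9].
(2·7+1)(2·2+1)(2·7+1) = 1125
Δ: 2! 12! 2! / 17! → 1/185640
sum: t=0:+1/2419200 t=1:−1/518400 t=2:+1/2419200 = -1/907200
3j²(7 2 7; 0 0 0) = Δ·Π!·Σ² = 56/3315  (sign +1)
sum: t=0:+1/1916006400 t=1:−1/39916800 t=2:+1/29030400 = 19/1916006400
3j²(7 2 7; -5 0 5) = Δ·Π!·Σ² = 361/185640  (sign +1)
combine: 4πI² = 1125·56/3315·361/185640 = 1805/48841
take √, sign +1: I = 0.05423022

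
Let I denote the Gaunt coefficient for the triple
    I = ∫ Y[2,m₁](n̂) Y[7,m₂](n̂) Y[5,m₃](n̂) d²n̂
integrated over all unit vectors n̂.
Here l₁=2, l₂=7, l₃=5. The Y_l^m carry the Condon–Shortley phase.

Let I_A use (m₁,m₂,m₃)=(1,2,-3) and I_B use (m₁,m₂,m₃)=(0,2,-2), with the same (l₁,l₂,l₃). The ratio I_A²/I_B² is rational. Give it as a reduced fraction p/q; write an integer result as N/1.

l's match ⇒ only the (l;m) 3-j factors differ between A and B.
A: triangle coeff Δ(2,7,5) = 1/15015; Σ_t [1,1]: t=1:−1/483840 = -1/483840; (3j)²=6/1001 [(2 7 5; 1 2 -3)], sign=-1
B: triangle coeff Δ(2,7,5) = 1/15015; Σ_t [2,2]: t=2:+1/120960 = 1/120960; (3j)²=24/1001 [(2 7 5; 0 2 -2)], sign=-1
I_A²/I_B² = (6/1001)/(24/1001) = 1/4

1/4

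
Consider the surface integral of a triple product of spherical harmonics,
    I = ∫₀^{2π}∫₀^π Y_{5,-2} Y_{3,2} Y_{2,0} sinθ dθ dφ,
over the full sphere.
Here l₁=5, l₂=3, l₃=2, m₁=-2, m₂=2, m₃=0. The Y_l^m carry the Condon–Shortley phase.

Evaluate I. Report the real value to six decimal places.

0.190188

Rules hold: Σm=0, L=10 even, 2≤2≤8.
N = 11·7·5 = 385
Δ = 6!·4!·0!/11! = 1/2310
Racah Σ t=3..3: t=3:−1/144 = -1/144
⇒ 3j(5 3 2; 0 0 0)² = 10/231, sgn -1
Racah Σ t=5..5: t=5:−1/480 = -1/480
⇒ 3j(5 3 2; -2 2 0)² = 3/110, sgn -1
4πI² = N·(3j₀)²·(3jₘ)² = 5/11
I = +1·√(0.454545/4π) = 0.19018827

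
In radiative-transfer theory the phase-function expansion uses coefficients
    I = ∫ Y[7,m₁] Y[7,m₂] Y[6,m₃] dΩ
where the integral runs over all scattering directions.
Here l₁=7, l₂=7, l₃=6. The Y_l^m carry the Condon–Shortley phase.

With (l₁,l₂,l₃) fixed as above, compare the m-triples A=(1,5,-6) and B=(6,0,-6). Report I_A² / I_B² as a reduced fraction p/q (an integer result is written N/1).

28/13

Same 7,7,6: normalisation and zero-m 3j drop out of the ratio.
A: Δ: 8! 6! 6! / 21! → 1/2444321880; sum: t=6:+1/746496000 = 1/746496000; 3j²(7 7 6; 1 5 -6) = Δ·Π!·Σ² = 616/62985  (sign +1)
B: Δ: 8! 6! 6! / 21! → 1/2444321880; sum: t=1:−1/2612736000 = -1/2612736000; 3j²(7 7 6; 6 0 -6) = Δ·Π!·Σ² = 22/4845  (sign -1)
I_A²/I_B² = (616/62985)/(22/4845) = 28/13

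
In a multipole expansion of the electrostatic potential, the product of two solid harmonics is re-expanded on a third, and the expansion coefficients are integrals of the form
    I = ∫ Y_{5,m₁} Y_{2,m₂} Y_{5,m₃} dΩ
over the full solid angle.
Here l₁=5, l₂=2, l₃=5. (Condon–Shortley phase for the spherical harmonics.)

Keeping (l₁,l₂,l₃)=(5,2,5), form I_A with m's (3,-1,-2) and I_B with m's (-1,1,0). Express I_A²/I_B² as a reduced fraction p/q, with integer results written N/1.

20/1

Shared (l₁,l₂,l₃)=(5,2,5): N and (l;000)² cancel in I_A²/I_B².
A: Δ = 2!·8!·2!/13! = 1/38610; Racah Σ t=0..1: t=0:+1/2880 t=1:−1/10080 = 1/4032; ⇒ 3j(5 2 5; 3 -1 -2)² = 10/429, sgn -1
B: Δ = 2!·8!·2!/13! = 1/38610; Racah Σ t=1..2: t=1:−1/1440 t=2:+1/1152 = 1/5760; ⇒ 3j(5 2 5; -1 1 0)² = 1/858, sgn -1
I_A²/I_B² = (10/429)/(1/858) = 20/1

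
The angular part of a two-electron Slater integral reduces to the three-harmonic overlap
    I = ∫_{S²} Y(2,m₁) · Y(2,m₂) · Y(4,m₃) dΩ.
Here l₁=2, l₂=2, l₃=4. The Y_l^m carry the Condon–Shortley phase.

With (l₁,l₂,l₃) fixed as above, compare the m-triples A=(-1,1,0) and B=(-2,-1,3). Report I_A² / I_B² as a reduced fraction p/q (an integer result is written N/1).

16/35

Same 2,2,4: normalisation and zero-m 3j drop out of the ratio.
A: Δ: 0! 4! 4! / 9! → 1/630; sum: t=0:+1/36 = 1/36; 3j²(2 2 4; -1 1 0) = Δ·Π!·Σ² = 8/315  (sign +1)
B: Δ: 0! 4! 4! / 9! → 1/630; sum: t=0:+1/144 = 1/144; 3j²(2 2 4; -2 -1 3) = Δ·Π!·Σ² = 1/18  (sign -1)
I_A²/I_B² = (8/315)/(1/18) = 16/35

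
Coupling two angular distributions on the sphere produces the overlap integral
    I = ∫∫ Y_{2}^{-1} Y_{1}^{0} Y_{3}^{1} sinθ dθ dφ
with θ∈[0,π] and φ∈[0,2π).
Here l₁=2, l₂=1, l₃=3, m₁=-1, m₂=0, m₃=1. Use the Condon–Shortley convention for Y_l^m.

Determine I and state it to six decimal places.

-0.233597

m-sum 0 ✓  L=6 even ✓  1≤3≤3 ✓
Π(2lᵢ+1) = 5×3×7 = 105
triangle coeff Δ(2,1,3) = 1/105
Σ_t [0,0]: t=0:+1/4 = 1/4
(3j)²=3/35 [(2 1 3; 0 0 0)], sign=-1
Σ_t [0,0]: t=0:+1/6 = 1/6
(3j)²=8/105 [(2 1 3; -1 0 1)], sign=+1
⇒ 4πI² = 24/35
I = (-1)√(24/35/(4π)) = -0.23359668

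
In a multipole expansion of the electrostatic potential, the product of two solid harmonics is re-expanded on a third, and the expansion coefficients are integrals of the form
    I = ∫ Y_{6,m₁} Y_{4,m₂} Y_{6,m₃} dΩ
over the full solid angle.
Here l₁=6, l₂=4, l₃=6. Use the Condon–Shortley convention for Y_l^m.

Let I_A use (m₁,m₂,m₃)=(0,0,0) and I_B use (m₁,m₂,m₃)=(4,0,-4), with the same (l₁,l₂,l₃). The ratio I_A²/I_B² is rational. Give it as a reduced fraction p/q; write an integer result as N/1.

49/64

Same 6,4,6: normalisation and zero-m 3j drop out of the ratio.
A: Δ: 4! 8! 4! / 17! → 1/15315300; sum: t=0:+1/829440 t=1:−1/25920 t=2:+1/9216 t=3:−1/25920 t=4:+1/829440 = 7/207360; 3j²(6 4 6; 0 0 0) = Δ·Π!·Σ² = 28/2431  (sign +1)
B: Δ: 4! 8! 4! / 17! → 1/15315300; sum: t=0:+1/829440 t=1:−1/181440 t=2:+1/645120 = -1/362880; 3j²(6 4 6; 4 0 -4) = Δ·Π!·Σ² = 256/17017  (sign -1)
I_A²/I_B² = (28/2431)/(256/17017) = 49/64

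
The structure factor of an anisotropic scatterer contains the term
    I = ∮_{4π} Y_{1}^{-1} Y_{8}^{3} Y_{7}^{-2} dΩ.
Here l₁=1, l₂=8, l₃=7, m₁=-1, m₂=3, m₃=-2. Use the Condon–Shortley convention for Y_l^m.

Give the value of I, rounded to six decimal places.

-0.226917

Rules hold: Σm=0, L=16 even, 7≤7≤9.
N = 3·17·15 = 765
Δ = 2!·0!·14!/17! = 1/2040
Racah Σ t=1..1: t=1:−1/25401600 = -1/25401600
⇒ 3j(1 8 7; 0 0 0)² = 8/255, sgn +1
Racah Σ t=2..2: t=2:+1/87091200 = 1/87091200
⇒ 3j(1 8 7; -1 3 -2)² = 11/408, sgn -1
4πI² = N·(3j₀)²·(3jₘ)² = 11/17
I = -1·√(0.647059/4π) = -0.22691696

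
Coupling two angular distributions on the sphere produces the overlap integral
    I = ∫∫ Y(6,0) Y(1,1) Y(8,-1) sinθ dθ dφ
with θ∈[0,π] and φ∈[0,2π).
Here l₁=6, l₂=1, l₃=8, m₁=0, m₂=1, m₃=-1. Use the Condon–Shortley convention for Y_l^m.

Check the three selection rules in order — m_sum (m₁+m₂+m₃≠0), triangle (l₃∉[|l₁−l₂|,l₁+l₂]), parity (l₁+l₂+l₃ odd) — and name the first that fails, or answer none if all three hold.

Σmᵢ = 0  ✓
l₃∈[|l₁−l₂|,l₁+l₂]=[5,7], have l₃=8  ✗
Σlᵢ = 15 ⇒ odd

triangle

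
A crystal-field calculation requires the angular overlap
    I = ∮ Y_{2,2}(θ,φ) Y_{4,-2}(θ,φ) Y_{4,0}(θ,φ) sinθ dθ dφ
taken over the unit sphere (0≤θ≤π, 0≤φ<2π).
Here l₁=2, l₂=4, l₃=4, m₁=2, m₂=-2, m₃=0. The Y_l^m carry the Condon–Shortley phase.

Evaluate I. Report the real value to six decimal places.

m-sum 0 ✓  L=10 even ✓  2≤4≤6 ✓
Π(2lᵢ+1) = 5×9×9 = 405
triangle coeff Δ(2,4,4) = 1/13860
Σ_t [0,2]: t=0:+1/192 t=1:−1/36 t=2:+1/192 = -5/288
(3j)²=20/693 [(2 4 4; 0 0 0)], sign=-1
Σ_t [0,0]: t=0:+1/192 = 1/192
(3j)²=3/77 [(2 4 4; 2 -2 0)], sign=+1
⇒ 4πI² = 2700/5929
I = (-1)√(2700/5929/(4π)) = -0.19036462

-0.190365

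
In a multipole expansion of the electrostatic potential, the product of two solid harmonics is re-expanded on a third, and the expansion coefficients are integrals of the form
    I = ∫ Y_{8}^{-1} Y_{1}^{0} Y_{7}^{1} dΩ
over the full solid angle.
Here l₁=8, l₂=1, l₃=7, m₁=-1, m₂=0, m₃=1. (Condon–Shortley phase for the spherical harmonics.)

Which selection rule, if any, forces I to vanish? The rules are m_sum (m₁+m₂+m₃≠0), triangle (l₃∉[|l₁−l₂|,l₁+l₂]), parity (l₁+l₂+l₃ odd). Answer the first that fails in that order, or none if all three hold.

none

azimuthal sum: -1 + 0 + 1 = 0  ✓
7 ≤ 7 ≤ 9 (triangle on l)  ✓
L = 8 + 1 + 7 = 16 (even)  ✓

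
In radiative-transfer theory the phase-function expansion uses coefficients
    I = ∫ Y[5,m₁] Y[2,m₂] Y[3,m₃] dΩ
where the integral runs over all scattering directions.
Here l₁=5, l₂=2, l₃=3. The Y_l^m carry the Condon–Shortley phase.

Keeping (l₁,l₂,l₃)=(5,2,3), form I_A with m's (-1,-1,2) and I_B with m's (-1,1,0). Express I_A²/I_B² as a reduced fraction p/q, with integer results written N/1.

Shared (l₁,l₂,l₃)=(5,2,3): N and (l;000)² cancel in I_A²/I_B².
A: Δ = 4!·6!·0!/11! = 1/2310; Racah Σ t=1..1: t=1:−1/720 = -1/720; ⇒ 3j(5 2 3; -1 -1 2)² = 4/385, sgn +1
B: Δ = 4!·6!·0!/11! = 1/2310; Racah Σ t=3..3: t=3:−1/216 = -1/216; ⇒ 3j(5 2 3; -1 1 0)² = 8/231, sgn +1
I_A²/I_B² = (4/385)/(8/231) = 3/10

3/10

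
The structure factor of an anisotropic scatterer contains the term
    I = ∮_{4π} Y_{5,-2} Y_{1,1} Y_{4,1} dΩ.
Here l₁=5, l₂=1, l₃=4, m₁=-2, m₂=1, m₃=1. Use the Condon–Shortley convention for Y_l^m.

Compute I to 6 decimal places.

0.225034

Checks pass: Σm=0; 10 even; l₃=4∈[4,6].
(2·5+1)(2·1+1)(2·4+1) = 297
Δ: 2! 8! 0! / 11! → 1/495
sum: t=1:−1/576 = -1/576
3j²(5 1 4; 0 0 0) = Δ·Π!·Σ² = 5/99  (sign -1)
sum: t=2:+1/1440 = 1/1440
3j²(5 1 4; -2 1 1) = Δ·Π!·Σ² = 7/165  (sign -1)
combine: 4πI² = 297·5/99·7/165 = 7/11
take √, sign +1: I = 0.22503380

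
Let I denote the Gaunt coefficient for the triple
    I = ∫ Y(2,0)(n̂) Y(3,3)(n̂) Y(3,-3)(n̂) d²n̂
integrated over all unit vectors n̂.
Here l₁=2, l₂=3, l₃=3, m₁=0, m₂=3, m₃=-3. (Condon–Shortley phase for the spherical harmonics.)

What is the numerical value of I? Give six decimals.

Rules hold: Σm=0, L=8 even, 1≤3≤5.
N = 5·7·7 = 245
Δ = 2!·2!·4!/9! = 1/3780
Racah Σ t=0..2: t=0:+1/24 t=1:−1/4 t=2:+1/24 = -1/6
⇒ 3j(2 3 3; 0 0 0)² = 4/105, sgn +1
Racah Σ t=2..2: t=2:+1/96 = 1/96
⇒ 3j(2 3 3; 0 3 -3)² = 5/84, sgn +1
4πI² = N·(3j₀)²·(3jₘ)² = 5/9
I = +1·√(0.555556/4π) = 0.21026104

0.210261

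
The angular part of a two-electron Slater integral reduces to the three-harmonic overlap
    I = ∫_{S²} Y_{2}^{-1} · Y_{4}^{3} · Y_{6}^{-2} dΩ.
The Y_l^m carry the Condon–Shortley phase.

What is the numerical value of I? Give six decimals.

0.089969

Checks pass: Σm=0; 12 even; l₃=6∈[2,6].
(2·2+1)(2·4+1)(2·6+1) = 585
Δ: 0! 4! 8! / 13! → 1/6435
sum: t=0:+1/2304 = 1/2304
3j²(2 4 6; 0 0 0) = Δ·Π!·Σ² = 5/143  (sign +1)
sum: t=0:+1/30240 = 1/30240
3j²(2 4 6; -1 3 -2) = Δ·Π!·Σ² = 32/6435  (sign +1)
combine: 4πI² = 585·5/143·32/6435 = 160/1573
take √, sign +1: I = 0.08996855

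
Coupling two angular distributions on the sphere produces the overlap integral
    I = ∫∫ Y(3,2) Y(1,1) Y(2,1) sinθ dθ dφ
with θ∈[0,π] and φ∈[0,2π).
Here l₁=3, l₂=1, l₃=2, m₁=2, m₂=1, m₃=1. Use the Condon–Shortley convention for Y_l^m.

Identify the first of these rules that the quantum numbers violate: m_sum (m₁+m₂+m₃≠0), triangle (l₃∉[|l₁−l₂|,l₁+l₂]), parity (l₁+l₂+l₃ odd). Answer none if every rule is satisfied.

Σmᵢ = 4  ✗
l₃∈[|l₁−l₂|,l₁+l₂]=[2,4], have l₃=2
Σlᵢ = 6 ⇒ even

m_sum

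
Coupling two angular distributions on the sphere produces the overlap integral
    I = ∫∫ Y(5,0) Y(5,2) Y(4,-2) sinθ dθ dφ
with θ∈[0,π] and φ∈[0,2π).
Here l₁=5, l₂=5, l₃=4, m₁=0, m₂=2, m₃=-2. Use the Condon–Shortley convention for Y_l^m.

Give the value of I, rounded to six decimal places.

m-sum 0 ✓  L=14 even ✓  0≤4≤10 ✓
Π(2lᵢ+1) = 11×11×9 = 1089
triangle coeff Δ(5,5,4) = 1/3153150
Σ_t [1,5]: t=1:−1/69120 t=2:+1/1728 t=3:−1/576 t=4:+1/1728 t=5:−1/69120 = -7/11520
(3j)²=2/143 [(5 5 4; 0 0 0)], sign=-1
Σ_t [3,5]: t=3:−1/3456 t=4:+1/1728 t=5:−1/11520 = 7/34560
(3j)²=7/858 [(5 5 4; 0 2 -2)], sign=+1
⇒ 4πI² = 21/169
I = (-1)√(21/169/(4π)) = -0.09944006

-0.099440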